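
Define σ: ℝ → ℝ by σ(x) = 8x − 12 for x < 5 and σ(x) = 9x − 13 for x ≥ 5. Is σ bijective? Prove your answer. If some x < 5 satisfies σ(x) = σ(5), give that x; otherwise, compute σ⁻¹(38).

17/3

Both pieces are strictly increasing (slopes 8 and 9), so each is injective on its own interval.
The left piece maps (−∞, 5) onto (−∞, 28); the right piece maps [5, ∞) onto [32, ∞).
The images leave a gap (28 has no preimage), so σ is not surjective, hence not bijective.
Because the two images are disjoint, no x < 5 has σ(x) = σ(5), so we compute σ⁻¹(38): 38 lies in [32, ∞), so solve 9x − 13 = 38: x = (38 + 13)/9 = 17/3.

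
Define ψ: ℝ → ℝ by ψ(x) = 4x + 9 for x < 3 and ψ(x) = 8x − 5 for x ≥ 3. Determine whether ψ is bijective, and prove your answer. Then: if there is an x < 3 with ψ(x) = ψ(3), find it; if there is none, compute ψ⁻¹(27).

Both pieces are strictly increasing (slopes 4 and 8), so each is injective on its own interval.
The left piece maps (−∞, 3) onto (−∞, 21); the right piece maps [3, ∞) onto [19, ∞).
These images overlap. In particular ψ(3) = 19 (right piece), and solving 4x + 9 = 19 on the left piece gives x = 5/2 < 3.
So ψ(5/2) = ψ(3) with 5/2 ≠ 3, and ψ is not injective, hence not bijective. This x = 5/2 is the requested value below 3.

5/2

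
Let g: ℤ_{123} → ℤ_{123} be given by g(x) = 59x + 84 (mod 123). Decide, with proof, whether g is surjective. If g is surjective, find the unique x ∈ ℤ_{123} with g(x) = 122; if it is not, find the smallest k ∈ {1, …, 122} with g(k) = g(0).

Since gcd(59, 123) = 1, 59 is invertible modulo 123. Euclid's algorithm: 123 = 2·59 + 5, 59 = 11·5 + 4, 5 = 1·4 + 1; back-substituting gives 1 = 98·59 − 47·123, so 59⁻¹ ≡ 98 (mod 123).
Then y ↦ 98(y − 84) is a two-sided inverse to g, so every y ∈ ℤ_{123} has a preimage.
Therefore g is surjective.
Since g is surjective, we compute g⁻¹(122): solve 59x + 84 ≡ 122 (mod 123), i.e. 59x ≡ 38 (mod 123).
Multiplying by 59⁻¹ = 98 gives x ≡ 98·38 = 3724 = 30·123 + 34 ≡ 34 (mod 123).
Check: g(34) = 59·34 + 84 = 2090 = 16·123 + 122 ≡ 122 (mod 123).

34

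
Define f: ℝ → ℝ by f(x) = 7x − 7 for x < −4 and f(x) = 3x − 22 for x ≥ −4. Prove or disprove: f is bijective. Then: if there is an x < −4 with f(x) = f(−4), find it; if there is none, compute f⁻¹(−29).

Both pieces are strictly increasing (slopes 7 and 3), so each is injective on its own interval.
The left piece maps (−∞, −4) onto (−∞, −35); the right piece maps [−4, ∞) onto [−34, ∞).
The images leave a gap (−35 has no preimage), so f is not surjective, hence not bijective.
Because the two images are disjoint, no x < −4 has f(x) = f(−4), so we compute f⁻¹(−29): −29 lies in [−34, ∞), so solve 3x − 22 = −29: x = (−29 + 22)/3 = −7/3.

-7/3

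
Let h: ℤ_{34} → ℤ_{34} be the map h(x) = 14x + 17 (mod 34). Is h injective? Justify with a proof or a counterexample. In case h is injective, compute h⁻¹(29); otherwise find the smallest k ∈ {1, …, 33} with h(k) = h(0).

17

Recall: h is injective if h(x_1) = h(x_2) implies x_1 = x_2.
We have gcd(14, 34) = 2 > 1. Taking x_1 = 0 and x_2 = 17: h(0) = 17 and h(17) = 14·17 + 17 = 255 ≡ 17 (mod 34).
So h(0) = h(17) while 0 ≠ 17, therefore h is not injective.
Since h is not injective, we find the least positive k with h(k) = h(0): this means 14k ≡ 0 (mod 34), i.e. 34 ∣ 14k. Since gcd(14, 34) = 2, dividing through by 2 this holds exactly when 17 ∣ 7k, and as gcd(7, 17) = 1, exactly when 17 ∣ k.
The smallest positive such k is 17.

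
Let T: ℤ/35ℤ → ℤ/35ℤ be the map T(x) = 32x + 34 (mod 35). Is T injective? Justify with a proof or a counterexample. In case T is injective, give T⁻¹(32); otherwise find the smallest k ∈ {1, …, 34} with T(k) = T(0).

24

By definition, T is injective when T(s) = T(t) forces s = t.
If T(s) = T(t), then 32s ≡ 32t (mod 35). Because gcd(32, 35) = 1, we may cancel 32 to get s ≡ t (mod 35).
So T is injective.
We now compute 32⁻¹ mod 35 explicitly. Euclid's algorithm: 35 = 1·32 + 3, 32 = 10·3 + 2, 3 = 1·2 + 1; back-substituting gives 1 = 23·32 − 21·35, so 32⁻¹ ≡ 23 (mod 35).
Since T is injective, we find T⁻¹(32): we need 32x ≡ 32 − 34 ≡ 33 (mod 35). Using 32⁻¹ = 23: x ≡ 23·33 = 759 = 21·35 + 24, so x = 24.
Check: T(24) = 32·24 + 34 = 802 = 22·35 + 32 ≡ 32 (mod 35).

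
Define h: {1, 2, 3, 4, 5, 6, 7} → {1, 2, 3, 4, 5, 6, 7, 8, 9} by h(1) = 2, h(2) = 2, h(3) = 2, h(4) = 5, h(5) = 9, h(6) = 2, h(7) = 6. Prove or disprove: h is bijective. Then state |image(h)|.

h(1) = 2 = h(2) with 1 ≠ 2, so h is not injective, hence not bijective.
The image of h is {2, 5, 6, 9}, which has 4 elements.

4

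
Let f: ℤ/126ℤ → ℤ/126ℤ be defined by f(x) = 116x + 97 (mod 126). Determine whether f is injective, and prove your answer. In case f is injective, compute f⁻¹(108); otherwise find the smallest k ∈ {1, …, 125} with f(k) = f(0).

We have gcd(116, 126) = 2 > 1. Taking u = 0 and v = 63: f(0) = 97 and f(63) = 116·63 + 97 = 7405 ≡ 97 (mod 126).
So f(0) = f(63) while 0 ≠ 63, hence f is not injective.
Since f is not injective, we find the least positive k with f(k) = f(0): this means 116k ≡ 0 (mod 126), i.e. 126 ∣ 116k. Since gcd(116, 126) = 2, dividing through by 2 this holds exactly when 63 ∣ 58k, and as gcd(58, 63) = 1, exactly when 63 ∣ k.
The smallest positive such k is 63.

63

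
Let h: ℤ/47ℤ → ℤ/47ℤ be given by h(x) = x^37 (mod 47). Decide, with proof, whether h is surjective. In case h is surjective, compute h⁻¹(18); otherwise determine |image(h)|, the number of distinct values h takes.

27

Since 47 is prime, the nonzero elements of ℤ/47ℤ form a cyclic group of order 46.
As gcd(37, 46) = 1, raising to the 37th power is a bijection on this group: if a^37 ≡ b^37 then (ab^{−1})^37 = 1, and the only element of order dividing gcd(37, 46) = 1 is 1, so a = b.
With h(0) = 0 this makes h injective on all of ℤ/47ℤ, hence bijective (finite equal-size domain and codomain). In particular h is surjective.
Since h is surjective, we find the preimage of 18. The inverse of x ↦ x^37 on (ℤ/47ℤ)^× is x ↦ x^5, because 37·5 = 185 = 4·46 + 1 ≡ 1 (mod 46) and x^{46} = 1 for x ≠ 0 (Fermat). So h⁻¹(18) = 18^5 mod 47.
Repeated squaring mod 47: 18^1 ≡ 18, 18^2 ≡ 18² = 324 ≡ 42, 18^4 ≡ 42² = 1764 ≡ 25. Since 5 = 4 + 1, 18^5 ≡ 25·18: 25·18 = 450 ≡ 27. So 18^5 ≡ 27 (mod 47).
Hence h⁻¹(18) = 27.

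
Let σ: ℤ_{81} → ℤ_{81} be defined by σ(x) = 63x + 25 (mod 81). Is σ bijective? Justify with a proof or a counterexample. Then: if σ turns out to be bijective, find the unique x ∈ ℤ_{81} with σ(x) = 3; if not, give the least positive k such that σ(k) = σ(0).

9

Recall that σ is injective if σ(a) = σ(b) implies a = b.
We have gcd(63, 81) = 9 > 1. Taking a = 0 and b = 9: σ(0) = 25 and σ(9) = 63·9 + 25 = 592 ≡ 25 (mod 81).
So σ(0) = σ(9) while 0 ≠ 9, therefore σ is not injective, hence not bijective.
Since σ is not bijective, we find the least positive k with σ(k) = σ(0): this means 63k ≡ 0 (mod 81), i.e. 81 ∣ 63k. Since gcd(63, 81) = 9, dividing through by 9 this holds exactly when 9 ∣ 7k, and as gcd(7, 9) = 1, exactly when 9 ∣ k.
The smallest positive such k is 9.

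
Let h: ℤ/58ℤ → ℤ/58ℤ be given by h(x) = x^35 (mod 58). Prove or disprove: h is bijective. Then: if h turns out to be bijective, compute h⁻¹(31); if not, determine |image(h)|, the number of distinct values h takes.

h(4): Repeated squaring mod 58: 4^1 ≡ 4, 4^2 ≡ 4² = 16, 4^4 ≡ 16² = 256 ≡ 24, 4^8 ≡ 24² = 576 ≡ 54, 4^16 ≡ 54² = 2916 ≡ 16, 4^32 ≡ 16² = 256 ≡ 24. Since 35 = 32 + 2 + 1, 4^35 ≡ 24·16·4: 24·16 = 384 ≡ 36, then 36·4 = 144 ≡ 28. So 4^35 ≡ 28 (mod 58).
h(6): Repeated squaring mod 58: 6^1 ≡ 6, 6^2 ≡ 6² = 36, 6^4 ≡ 36² = 1296 ≡ 20, 6^8 ≡ 20² = 400 ≡ 52, 6^16 ≡ 52² = 2704 ≡ 36, 6^32 ≡ 36² = 1296 ≡ 20. Since 35 = 32 + 2 + 1, 6^35 ≡ 20·36·6: 20·36 = 720 ≡ 24, then 24·6 = 144 ≡ 28. So 6^35 ≡ 28 (mod 58).
So h(4) = h(6) = 28 while 4 ≠ 6, therefore h is not injective, hence not bijective.
Since h is not bijective, we determine |image(h)|. Computing x^35 mod 58 for each x (by repeated squaring, reducing mod 58 at every step), the values h(0), h(1), …, h(57) are: 0, 1, 12, 41, 28, 57, 28, 1, 46, 57, 46, 41, 46, 57, 12, 17, 30, 41, 46, 41, 30, 41, 28, 1, 30, 1, 46, 17, 28, 29, 30, 41, 12, 57, 28, 57, 30, 17, 28, 17, 12, 17, 28, 41, 46, 1, 12, 17, 12, 1, 12, 57, 30, 1, 30, 17, 46, 57.
The distinct values are {0, 1, 12, 17, 28, 29, 30, 41, 46, 57}; there are 10 of them.

10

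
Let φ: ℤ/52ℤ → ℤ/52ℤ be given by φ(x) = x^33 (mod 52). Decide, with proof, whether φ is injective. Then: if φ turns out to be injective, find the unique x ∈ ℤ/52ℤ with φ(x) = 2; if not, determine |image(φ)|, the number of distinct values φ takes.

15

φ(2): Repeated squaring mod 52: 2^1 ≡ 2, 2^2 ≡ 2² = 4, 2^4 ≡ 4² = 16, 2^8 ≡ 16² = 256 ≡ 48, 2^16 ≡ 48² = 2304 ≡ 16, 2^32 ≡ 16² = 256 ≡ 48. Since 33 = 32 + 1, 2^33 ≡ 48·2: 48·2 = 96 ≡ 44. So 2^33 ≡ 44 (mod 52).
φ(6): Repeated squaring mod 52: 6^1 ≡ 6, 6^2 ≡ 6² = 36, 6^4 ≡ 36² = 1296 ≡ 48, 6^8 ≡ 48² = 2304 ≡ 16, 6^16 ≡ 16² = 256 ≡ 48, 6^32 ≡ 48² = 2304 ≡ 16. Since 33 = 32 + 1, 6^33 ≡ 16·6: 16·6 = 96 ≡ 44. So 6^33 ≡ 44 (mod 52).
So φ(2) = φ(6) = 44 while 2 ≠ 6, so φ is not injective.
Since φ is not injective, we determine |image(φ)|. Computing x^33 mod 52 for each x (by repeated squaring, reducing mod 52 at every step), the values φ(0), φ(1), …, φ(51) are: 0, 1, 44, 27, 12, 5, 44, 47, 8, 1, 12, 47, 12, 13, 40, 31, 40, 25, 44, 31, 8, 21, 40, 51, 8, 25, 0, 27, 44, 1, 12, 31, 44, 21, 8, 27, 12, 21, 12, 39, 40, 5, 40, 51, 44, 5, 8, 47, 40, 25, 8, 51.
The distinct values are {0, 1, 5, 8, 12, 13, 21, 25, 27, 31, 39, 40, 44, 47, 51}; there are 15 of them.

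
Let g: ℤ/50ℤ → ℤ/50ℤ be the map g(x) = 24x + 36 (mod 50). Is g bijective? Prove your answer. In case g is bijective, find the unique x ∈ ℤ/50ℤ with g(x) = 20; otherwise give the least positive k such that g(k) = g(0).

25

We have gcd(24, 50) = 2 > 1. Taking a = 0 and b = 25: g(0) = 36 and g(25) = 24·25 + 36 = 636 ≡ 36 (mod 50).
So g(0) = g(25) while 0 ≠ 25, so g is not injective, hence not bijective.
Since g is not bijective, we find the least positive k with g(k) = g(0): this means 24k ≡ 0 (mod 50), i.e. 50 ∣ 24k. Since gcd(24, 50) = 2, dividing through by 2 this holds exactly when 25 ∣ 12k, and as gcd(12, 25) = 1, exactly when 25 ∣ k.
The smallest positive such k is 25.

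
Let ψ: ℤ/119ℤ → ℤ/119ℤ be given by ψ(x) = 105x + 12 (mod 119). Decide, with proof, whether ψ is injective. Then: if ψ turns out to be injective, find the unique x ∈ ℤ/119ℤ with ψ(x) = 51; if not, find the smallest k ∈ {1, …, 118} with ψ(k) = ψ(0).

17

By definition, ψ is injective if ψ(s) = ψ(t) implies s = t.
We have gcd(105, 119) = 7 > 1. Taking s = 0 and t = 17: ψ(0) = 12 and ψ(17) = 105·17 + 12 = 1797 ≡ 12 (mod 119).
So ψ(0) = ψ(17) while 0 ≠ 17, hence ψ is not injective.
Since ψ is not injective, we find the least positive k with ψ(k) = ψ(0): this means 105k ≡ 0 (mod 119), i.e. 119 ∣ 105k. Since gcd(105, 119) = 7, dividing through by 7 this holds exactly when 17 ∣ 15k, and as gcd(15, 17) = 1, exactly when 17 ∣ k.
The smallest positive such k is 17.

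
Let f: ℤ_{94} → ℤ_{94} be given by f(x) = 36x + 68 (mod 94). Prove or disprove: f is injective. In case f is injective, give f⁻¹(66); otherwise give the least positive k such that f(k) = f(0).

47

We have gcd(36, 94) = 2 > 1. Taking x_1 = 0 and x_2 = 47: f(0) = 68 and f(47) = 36·47 + 68 = 1760 ≡ 68 (mod 94).
So f(0) = f(47) while 0 ≠ 47, so f is not injective.
Since f is not injective, we find the least positive k with f(k) = f(0): this means 36k ≡ 0 (mod 94), i.e. 94 ∣ 36k. Since gcd(36, 94) = 2, dividing through by 2 this holds exactly when 47 ∣ 18k, and as gcd(18, 47) = 1, exactly when 47 ∣ k.
The smallest positive such k is 47.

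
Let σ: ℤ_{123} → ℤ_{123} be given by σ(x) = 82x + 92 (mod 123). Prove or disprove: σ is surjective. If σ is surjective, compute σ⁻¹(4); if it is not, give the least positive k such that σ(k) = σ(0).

Since gcd(82, 123) = 41, we have 82x ≡ 0 (mod 41) for all x, so σ(x) ≡ 10 (mod 41).
But 0 ≢ 10 (mod 41), so 0 ∈ ℤ_{123} has no preimage. So σ is not surjective.
Since σ is not surjective, we find the least positive k with σ(k) = σ(0): this means 82k ≡ 0 (mod 123), i.e. 123 ∣ 82k. Since gcd(82, 123) = 41, dividing through by 41 this holds exactly when 3 ∣ 2k, and as gcd(2, 3) = 1, exactly when 3 ∣ k.
The smallest positive such k is 3.

3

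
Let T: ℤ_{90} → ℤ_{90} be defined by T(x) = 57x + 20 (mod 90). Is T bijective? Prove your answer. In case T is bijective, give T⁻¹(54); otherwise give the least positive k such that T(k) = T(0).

Recall: T is injective if T(a) = T(b) implies a = b.
We have gcd(57, 90) = 3 > 1. Taking a = 0 and b = 30: T(0) = 20 and T(30) = 57·30 + 20 = 1730 ≡ 20 (mod 90).
So T(0) = T(30) while 0 ≠ 30, thus T is not injective, hence not bijective.
Since T is not bijective, we find the least positive k with T(k) = T(0): this means 57k ≡ 0 (mod 90), i.e. 90 ∣ 57k. Since gcd(57, 90) = 3, dividing through by 3 this holds exactly when 30 ∣ 19k, and as gcd(19, 30) = 1, exactly when 30 ∣ k.
The smallest positive such k is 30.

30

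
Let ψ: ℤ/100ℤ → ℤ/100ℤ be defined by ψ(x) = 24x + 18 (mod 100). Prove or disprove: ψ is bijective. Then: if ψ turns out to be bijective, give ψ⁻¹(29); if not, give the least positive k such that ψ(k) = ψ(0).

We have gcd(24, 100) = 4 > 1. Taking x_1 = 0 and x_2 = 25: ψ(0) = 18 and ψ(25) = 24·25 + 18 = 618 ≡ 18 (mod 100).
So ψ(0) = ψ(25) while 0 ≠ 25, so ψ is not injective, hence not bijective.
Since ψ is not bijective, we find the least positive k with ψ(k) = ψ(0): this means 24k ≡ 0 (mod 100), i.e. 100 ∣ 24k. Since gcd(24, 100) = 4, dividing through by 4 this holds exactly when 25 ∣ 6k, and as gcd(6, 25) = 1, exactly when 25 ∣ k.
The smallest positive such k is 25.

25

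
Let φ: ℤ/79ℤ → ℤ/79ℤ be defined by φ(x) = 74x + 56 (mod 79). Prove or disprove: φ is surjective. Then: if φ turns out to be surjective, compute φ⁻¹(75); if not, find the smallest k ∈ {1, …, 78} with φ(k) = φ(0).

Since gcd(74, 79) = 1, 74 is invertible modulo 79. Euclid's algorithm: 79 = 1·74 + 5, 74 = 14·5 + 4, 5 = 1·4 + 1; back-substituting gives 1 = 63·74 − 59·79, so 74⁻¹ ≡ 63 (mod 79).
For any y ∈ ℤ/79ℤ, x = 63(y − 56) mod 79 satisfies φ(x) = 74·63(y − 56) + 56 ≡ y (since 74·63 ≡ 1 mod 79). So every y has a preimage.
Hence φ is surjective.
Since φ is surjective, we find φ⁻¹(75): we need 74x ≡ 75 − 56 ≡ 19 (mod 79). Using 74⁻¹ = 63: x ≡ 63·19 = 1197 = 15·79 + 12, so x = 12.
Check: φ(12) = 74·12 + 56 = 944 = 11·79 + 75 ≡ 75 (mod 79).

12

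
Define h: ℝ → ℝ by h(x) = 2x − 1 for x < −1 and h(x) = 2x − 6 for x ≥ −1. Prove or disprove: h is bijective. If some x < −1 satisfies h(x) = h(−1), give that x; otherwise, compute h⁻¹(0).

-7/2

Both pieces are strictly increasing (slopes 2 and 2), so each is injective on its own interval.
The left piece maps (−∞, −1) onto (−∞, −3); the right piece maps [−1, ∞) onto [−8, ∞).
These images overlap. In particular h(−1) = −8 (right piece), and solving 2x − 1 = −8 on the left piece gives x = −7/2 < −1.
So h(−7/2) = h(−1) with −7/2 ≠ −1, and h is not injective, hence not bijective. This x = −7/2 is the requested value below −1.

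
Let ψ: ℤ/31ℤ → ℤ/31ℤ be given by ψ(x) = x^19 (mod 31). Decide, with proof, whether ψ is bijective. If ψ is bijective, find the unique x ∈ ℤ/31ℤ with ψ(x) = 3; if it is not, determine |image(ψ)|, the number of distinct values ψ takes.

Since 31 is prime, the nonzero elements of ℤ/31ℤ form a cyclic group of order 30.
As gcd(19, 30) = 1, raising to the 19th power is a bijection on this group: if a^19 ≡ b^19 then (ab^{−1})^19 = 1, and the only element of order dividing gcd(19, 30) = 1 is 1, so a = b.
With ψ(0) = 0 this makes ψ injective on all of ℤ/31ℤ, hence bijective (finite equal-size domain and codomain). In particular ψ is bijective.
Since ψ is bijective, we find the preimage of 3. The inverse of x ↦ x^19 on (ℤ/31ℤ)^× is x ↦ x^19, because 19·19 = 361 = 12·30 + 1 ≡ 1 (mod 30) and x^{30} = 1 for x ≠ 0 (Fermat). So ψ⁻¹(3) = 3^19 mod 31.
Repeated squaring mod 31: 3^1 ≡ 3, 3^2 ≡ 3² = 9, 3^4 ≡ 9² = 81 ≡ 19, 3^8 ≡ 19² = 361 ≡ 20, 3^16 ≡ 20² = 400 ≡ 28. Since 19 = 16 + 2 + 1, 3^19 ≡ 28·9·3: 28·9 = 252 ≡ 4, then 4·3 = 12. So 3^19 ≡ 12 (mod 31).
Hence ψ⁻¹(3) = 12.

12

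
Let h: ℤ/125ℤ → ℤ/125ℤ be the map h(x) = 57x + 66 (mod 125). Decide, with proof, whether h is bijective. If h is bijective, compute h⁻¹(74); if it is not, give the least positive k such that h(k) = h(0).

By definition, h is injective if h(u) = h(v) implies u = v.
Suppose h(u) = h(v) in ℤ/125ℤ. Then 57u + 66 ≡ 57v + 66 (mod 125), hence 57(u − v) ≡ 0 (mod 125).
Since gcd(57, 125) = 1, 57 is invertible modulo 125, so u − v ≡ 0 (mod 125), i.e. u = v.
We now compute 57⁻¹ mod 125 explicitly. Euclid's algorithm: 125 = 2·57 + 11, 57 = 5·11 + 2, 11 = 5·2 + 1; back-substituting gives 1 = 68·57 − 31·125, so 57⁻¹ ≡ 68 (mod 125).
Then y ↦ 68(y − 66) is a two-sided inverse to h, so every y ∈ ℤ/125ℤ has a preimage.
Therefore h is bijective.
Since h is bijective, we compute h⁻¹(74): solve 57x + 66 ≡ 74 (mod 125), i.e. 57x ≡ 8 (mod 125).
Multiplying by 57⁻¹ = 68 gives x ≡ 68·8 = 544 = 4·125 + 44 ≡ 44 (mod 125).
Check: h(44) = 57·44 + 66 = 2574 = 20·125 + 74 ≡ 74 (mod 125).

44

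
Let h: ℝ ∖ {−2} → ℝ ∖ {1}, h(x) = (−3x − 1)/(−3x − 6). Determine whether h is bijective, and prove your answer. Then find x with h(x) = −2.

-13/9

Suppose h(s) = h(t). Cross-multiplying: (−3s − 1)(−3t − 6) = (−3t − 1)(−3s − 6).
Expanding both sides and cancelling the symmetric terms leaves 15·(s − t) = 0. Since 15 ≠ 0, s = t. Therefore h is injective.
For any y ≠ 1, solving y(−3x − 6) = −3x − 1 for x gives a well-defined x ≠ −2. So h is surjective.
Thus h is bijective.
Solving h(x) = −2: cross-multiplying gives −3x − 1 = −2(−3x − 6), which rearranges to −9x = 13, so x = −13/9.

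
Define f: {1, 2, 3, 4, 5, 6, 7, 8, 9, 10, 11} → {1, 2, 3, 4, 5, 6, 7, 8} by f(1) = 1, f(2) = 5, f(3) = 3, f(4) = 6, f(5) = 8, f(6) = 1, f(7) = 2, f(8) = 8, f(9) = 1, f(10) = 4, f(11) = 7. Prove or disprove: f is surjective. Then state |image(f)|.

Every element of the codomain has a preimage: 1 = f(1), 2 = f(7), 3 = f(3), 4 = f(10), 5 = f(2), 6 = f(4), 7 = f(11), 8 = f(5).
So f is surjective.
The image of f is {1, 2, 3, 4, 5, 6, 7, 8}, which has 8 elements.

8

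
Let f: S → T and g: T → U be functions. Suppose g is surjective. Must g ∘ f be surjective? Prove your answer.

No. Take S = {0}, T = U = {0, 1, 2, 3}, f(0) = 0, and g = identity (surjective).
Then (g ∘ f)(0) = 0, and 3 ∈ U has no preimage under g ∘ f, so g ∘ f is not surjective.

not surjective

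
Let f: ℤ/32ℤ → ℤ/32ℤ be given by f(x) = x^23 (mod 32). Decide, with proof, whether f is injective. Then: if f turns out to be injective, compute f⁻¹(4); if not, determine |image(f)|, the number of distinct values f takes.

f(0) = 0^23 = 0.
f(2): Repeated squaring mod 32: 2^1 ≡ 2, 2^2 ≡ 2² = 4, 2^4 ≡ 4² = 16, 2^8 ≡ 16² = 256 ≡ 0, 2^16 ≡ 0² = 0. Since 23 = 16 + 4 + 2 + 1, 2^23 ≡ 0·16·4·2: 0·16 = 0, then 0·4 = 0, then 0·2 = 0. So 2^23 ≡ 0 (mod 32).
So f(0) = f(2) = 0 while 0 ≠ 2, thus f is not injective.
Since f is not injective, we determine |image(f)|. Computing x^23 mod 32 for each x (by repeated squaring, reducing mod 32 at every step), the values f(0), f(1), …, f(31) are: 0, 1, 0, 11, 0, 13, 0, 23, 0, 25, 0, 3, 0, 5, 0, 15, 0, 17, 0, 27, 0, 29, 0, 7, 0, 9, 0, 19, 0, 21, 0, 31.
The distinct values are {0, 1, 3, 5, 7, 9, 11, 13, 15, 17, 19, 21, 23, 25, 27, 29, 31}; there are 17 of them.

17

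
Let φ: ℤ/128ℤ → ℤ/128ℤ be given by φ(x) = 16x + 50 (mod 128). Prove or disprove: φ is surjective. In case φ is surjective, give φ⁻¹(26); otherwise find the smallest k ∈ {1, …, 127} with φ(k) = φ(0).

Since gcd(16, 128) = 16, we have 16x ≡ 0 (mod 16) for all x, so φ(x) ≡ 2 (mod 16).
But 0 ≢ 2 (mod 16), so 0 ∈ ℤ/128ℤ has no preimage. Thus φ is not surjective.
Since φ is not surjective, we find the least positive k with φ(k) = φ(0): this means 16k ≡ 0 (mod 128), i.e. 128 ∣ 16k. Since gcd(16, 128) = 16, dividing through by 16 this holds exactly when 8 ∣ k.
The smallest positive such k is 8.

8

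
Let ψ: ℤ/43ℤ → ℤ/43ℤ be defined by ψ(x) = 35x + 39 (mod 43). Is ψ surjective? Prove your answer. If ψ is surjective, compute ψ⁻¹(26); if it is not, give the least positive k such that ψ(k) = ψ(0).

Since gcd(35, 43) = 1, 35 is invertible modulo 43. Euclid's algorithm: 43 = 1·35 + 8, 35 = 4·8 + 3, 8 = 2·3 + 2, 3 = 1·2 + 1; back-substituting gives 1 = 16·35 − 13·43, so 35⁻¹ ≡ 16 (mod 43).
Then y ↦ 16(y − 39) is a two-sided inverse to ψ, so every y ∈ ℤ/43ℤ has a preimage.
Therefore ψ is surjective.
Since ψ is surjective, we compute ψ⁻¹(26): solve 35x + 39 ≡ 26 (mod 43), i.e. 35x ≡ 30 (mod 43).
Multiplying by 35⁻¹ = 16 gives x ≡ 16·30 = 480 = 11·43 + 7 ≡ 7 (mod 43).
Check: ψ(7) = 35·7 + 39 = 284 = 6·43 + 26 ≡ 26 (mod 43).

7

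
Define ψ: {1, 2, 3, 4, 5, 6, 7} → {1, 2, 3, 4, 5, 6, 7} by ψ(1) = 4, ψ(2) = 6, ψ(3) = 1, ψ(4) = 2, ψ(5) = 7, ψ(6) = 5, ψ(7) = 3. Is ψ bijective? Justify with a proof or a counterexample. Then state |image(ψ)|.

The values 4, 6, 1, 2, 7, 5, 3 are a permutation of {1, 2, 3, 4, 5, 6, 7}: each element appears exactly once.
So ψ is injective and surjective, hence bijective.
The image of ψ is {1, 2, 3, 4, 5, 6, 7}, which has 7 elements.

7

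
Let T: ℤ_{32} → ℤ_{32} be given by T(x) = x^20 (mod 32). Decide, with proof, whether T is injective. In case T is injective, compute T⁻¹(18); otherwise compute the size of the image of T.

T(0) = 0^20 = 0.
T(2): Repeated squaring mod 32: 2^1 ≡ 2, 2^2 ≡ 2² = 4, 2^4 ≡ 4² = 16, 2^8 ≡ 16² = 256 ≡ 0, 2^16 ≡ 0² = 0. Since 20 = 16 + 4, 2^20 ≡ 0·16: 0·16 = 0. So 2^20 ≡ 0 (mod 32).
So T(0) = T(2) = 0 while 0 ≠ 2, thus T is not injective.
Since T is not injective, we determine |image(T)|. Computing x^20 mod 32 for each x (by repeated squaring, reducing mod 32 at every step), the values T(0), T(1), …, T(31) are: 0, 1, 0, 17, 0, 17, 0, 1, 0, 1, 0, 17, 0, 17, 0, 1, 0, 1, 0, 17, 0, 17, 0, 1, 0, 1, 0, 17, 0, 17, 0, 1.
The distinct values are {0, 1, 17}; there are 3 of them.

3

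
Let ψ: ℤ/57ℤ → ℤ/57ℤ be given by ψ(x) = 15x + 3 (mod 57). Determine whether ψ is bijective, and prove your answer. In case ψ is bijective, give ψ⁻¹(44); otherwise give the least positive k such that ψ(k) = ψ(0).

19

We have gcd(15, 57) = 3 > 1. Taking u = 0 and v = 19: ψ(0) = 3 and ψ(19) = 15·19 + 3 = 288 ≡ 3 (mod 57).
So ψ(0) = ψ(19) while 0 ≠ 19, hence ψ is not injective, hence not bijective.
Since ψ is not bijective, we find the least positive k with ψ(k) = ψ(0): this means 15k ≡ 0 (mod 57), i.e. 57 ∣ 15k. Since gcd(15, 57) = 3, dividing through by 3 this holds exactly when 19 ∣ 5k, and as gcd(5, 19) = 1, exactly when 19 ∣ k.
The smallest positive such k is 19.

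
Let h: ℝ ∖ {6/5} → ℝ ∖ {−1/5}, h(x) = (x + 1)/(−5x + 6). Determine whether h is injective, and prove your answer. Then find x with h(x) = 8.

47/41

Suppose h(a) = h(b). Cross-multiplying: (a + 1)(−5b + 6) = (b + 1)(−5a + 6).
Expanding both sides and cancelling the symmetric terms leaves 11·(a − b) = 0. Since 11 ≠ 0, a = b. Thus h is injective.
Solving h(x) = 8: cross-multiplying gives x + 1 = 8(−5x + 6), which rearranges to 41x = 47, so x = 47/41.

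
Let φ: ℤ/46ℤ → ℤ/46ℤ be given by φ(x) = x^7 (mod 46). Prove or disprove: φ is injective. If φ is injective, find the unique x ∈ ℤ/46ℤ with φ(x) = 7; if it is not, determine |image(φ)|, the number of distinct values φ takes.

Computing x^7 mod 46 for each x (by repeated squaring, reducing mod 46 at every step), the values φ(0), φ(1), …, φ(45) are: 0, 1, 36, 25, 8, 17, 26, 5, 12, 27, 14, 7, 16, 9, 42, 11, 18, 43, 6, 15, 44, 33, 22, 23, 24, 13, 2, 31, 40, 3, 28, 35, 4, 37, 30, 39, 32, 19, 34, 41, 20, 29, 38, 21, 10, 45.
Every element of ℤ/46ℤ appears exactly once in this list, so φ is a bijection, and in particular injective.
Since φ is injective, we read off the preimage of 7 from the same table: φ(11) = 7, so φ⁻¹(7) = 11.

11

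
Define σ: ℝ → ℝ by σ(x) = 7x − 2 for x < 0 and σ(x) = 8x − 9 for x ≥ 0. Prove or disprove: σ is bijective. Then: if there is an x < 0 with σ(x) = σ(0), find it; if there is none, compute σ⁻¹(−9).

-1

Both pieces are strictly increasing (slopes 7 and 8), so each is injective on its own interval.
The left piece maps (−∞, 0) onto (−∞, −2); the right piece maps [0, ∞) onto [−9, ∞).
These images overlap. In particular σ(0) = −9 (right piece), and solving 7x − 2 = −9 on the left piece gives x = −1 < 0.
So σ(−1) = σ(0) with −1 ≠ 0, and σ is not injective, hence not bijective. This x = −1 is the requested value below 0.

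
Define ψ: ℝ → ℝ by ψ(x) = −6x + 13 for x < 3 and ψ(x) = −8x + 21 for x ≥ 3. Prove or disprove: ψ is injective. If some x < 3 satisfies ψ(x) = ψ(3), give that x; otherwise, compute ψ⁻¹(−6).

Both pieces are strictly decreasing (slopes −6 and −8), so each is injective on its own interval.
The left piece maps (−∞, 3) onto (−5, ∞); the right piece maps [3, ∞) onto (−∞, −3].
These images overlap. In particular ψ(3) = −3 (right piece), and solving −6x + 13 = −3 on the left piece gives x = 8/3 < 3.
So ψ(8/3) = ψ(3) with 8/3 ≠ 3, and ψ is not injective. This x = 8/3 is the requested value below 3.

8/3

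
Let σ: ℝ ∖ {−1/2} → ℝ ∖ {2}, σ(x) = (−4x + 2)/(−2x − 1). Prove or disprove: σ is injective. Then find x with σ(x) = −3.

Suppose σ(x_1) = σ(x_2). Cross-multiplying: (−4x_1 + 2)(−2x_2 − 1) = (−4x_2 + 2)(−2x_1 − 1).
Expanding both sides and cancelling the symmetric terms leaves 8·(x_1 − x_2) = 0. Since 8 ≠ 0, x_1 = x_2. So σ is injective.
Solving σ(x) = −3: cross-multiplying gives −4x + 2 = −3(−2x − 1), which rearranges to −10x = 1, so x = −1/10.

-1/10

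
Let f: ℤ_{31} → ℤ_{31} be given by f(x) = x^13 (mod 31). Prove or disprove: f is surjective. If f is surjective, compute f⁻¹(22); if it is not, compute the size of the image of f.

Since 31 is prime, the nonzero elements of ℤ_{31} form a cyclic group of order 30.
As gcd(13, 30) = 1, raising to the 13th power is a bijection on this group: if a^13 ≡ b^13 then (ab^{−1})^13 = 1, and the only element of order dividing gcd(13, 30) = 1 is 1, so a = b.
With f(0) = 0 this makes f injective on all of ℤ_{31}, hence bijective (finite equal-size domain and codomain). In particular f is surjective.
Since f is surjective, we find the preimage of 22. The inverse of x ↦ x^13 on (ℤ_{31})^× is x ↦ x^7, because 13·7 = 91 = 3·30 + 1 ≡ 1 (mod 30) and x^{30} = 1 for x ≠ 0 (Fermat). So f⁻¹(22) = 22^7 mod 31.
Repeated squaring mod 31: 22^1 ≡ 22, 22^2 ≡ 22² = 484 ≡ 19, 22^4 ≡ 19² = 361 ≡ 20. Since 7 = 4 + 2 + 1, 22^7 ≡ 20·19·22: 20·19 = 380 ≡ 8, then 8·22 = 176 ≡ 21. So 22^7 ≡ 21 (mod 31).
Hence f⁻¹(22) = 21.

21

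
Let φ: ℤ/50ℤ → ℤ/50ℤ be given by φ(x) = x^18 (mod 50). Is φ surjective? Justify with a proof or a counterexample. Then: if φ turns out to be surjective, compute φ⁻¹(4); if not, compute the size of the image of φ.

22

φ(0) = 0^18 = 0.
φ(10): Repeated squaring mod 50: 10^1 ≡ 10, 10^2 ≡ 10² = 100 ≡ 0, 10^4 ≡ 0² = 0, 10^8 ≡ 0² = 0, 10^16 ≡ 0² = 0. Since 18 = 16 + 2, 10^18 ≡ 0·0: 0·0 = 0. So 10^18 ≡ 0 (mod 50).
So φ(0) = φ(10) = 0 while 0 ≠ 10, therefore φ is not injective.
A non-injective map from the 50-element set ℤ/50ℤ to itself takes at most 49 distinct values, so it cannot be surjective. Therefore φ is not surjective.
Since φ is not surjective, we determine |image(φ)|. Computing x^18 mod 50 for each x (by repeated squaring, reducing mod 50 at every step), the values φ(0), φ(1), …, φ(49) are: 0, 1, 44, 39, 36, 25, 16, 49, 34, 21, 0, 31, 4, 29, 6, 25, 46, 9, 24, 41, 0, 11, 14, 19, 26, 25, 26, 19, 14, 11, 0, 41, 24, 9, 46, 25, 6, 29, 4, 31, 0, 21, 34, 49, 16, 25, 36, 39, 44, 1.
The distinct values are {0, 1, 4, 6, 9, 11, 14, 16, 19, 21, 24, 25, 26, 29, 31, 34, 36, 39, 41, 44, 46, 49}; there are 22 of them.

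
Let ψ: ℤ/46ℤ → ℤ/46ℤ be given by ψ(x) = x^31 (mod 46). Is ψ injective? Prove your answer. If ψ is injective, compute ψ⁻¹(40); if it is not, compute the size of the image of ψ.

Computing x^31 mod 46 for each x (by repeated squaring, reducing mod 46 at every step), the values ψ(0), ψ(1), …, ψ(45) are: 0, 1, 6, 41, 36, 11, 16, 15, 32, 25, 20, 19, 4, 3, 44, 37, 8, 7, 12, 33, 28, 17, 22, 23, 24, 29, 18, 13, 34, 39, 38, 9, 2, 43, 42, 27, 26, 21, 14, 31, 30, 35, 10, 5, 40, 45.
Every element of ℤ/46ℤ appears exactly once in this list, so ψ is a bijection, and in particular injective.
Since ψ is injective, we read off the preimage of 40 from the same table: ψ(44) = 40, so ψ⁻¹(40) = 44.

44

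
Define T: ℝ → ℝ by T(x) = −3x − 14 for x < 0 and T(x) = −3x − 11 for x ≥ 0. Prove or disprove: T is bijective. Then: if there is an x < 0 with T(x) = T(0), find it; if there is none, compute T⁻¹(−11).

Both pieces are strictly decreasing (slopes −3 and −3), so each is injective on its own interval.
The left piece maps (−∞, 0) onto (−14, ∞); the right piece maps [0, ∞) onto (−∞, −11].
These images overlap. In particular T(0) = −11 (right piece), and solving −3x − 14 = −11 on the left piece gives x = −1 < 0.
So T(−1) = T(0) with −1 ≠ 0, and T is not injective, hence not bijective. This x = −1 is the requested value below 0.

-1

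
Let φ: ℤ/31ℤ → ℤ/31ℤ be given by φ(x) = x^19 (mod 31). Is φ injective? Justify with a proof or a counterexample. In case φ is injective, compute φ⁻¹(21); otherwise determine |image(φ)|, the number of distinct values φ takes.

13

Since 31 is prime, the nonzero elements of ℤ/31ℤ form a cyclic group of order 30.
As gcd(19, 30) = 1, raising to the 19th power is a bijection on this group: if s^19 ≡ t^19 then (st^{−1})^19 = 1, and the only element of order dividing gcd(19, 30) = 1 is 1, so s = t.
With φ(0) = 0 this makes φ injective on all of ℤ/31ℤ, hence bijective (finite equal-size domain and codomain). In particular φ is injective.
Since φ is injective, we find the preimage of 21. The inverse of x ↦ x^19 on (ℤ/31ℤ)^× is x ↦ x^19, because 19·19 = 361 = 12·30 + 1 ≡ 1 (mod 30) and x^{30} = 1 for x ≠ 0 (Fermat). So φ⁻¹(21) = 21^19 mod 31.
Repeated squaring mod 31: 21^1 ≡ 21, 21^2 ≡ 21² = 441 ≡ 7, 21^4 ≡ 7² = 49 ≡ 18, 21^8 ≡ 18² = 324 ≡ 14, 21^16 ≡ 14² = 196 ≡ 10. Since 19 = 16 + 2 + 1, 21^19 ≡ 10·7·21: 10·7 = 70 ≡ 8, then 8·21 = 168 ≡ 13. So 21^19 ≡ 13 (mod 31).
Hence φ⁻¹(21) = 13.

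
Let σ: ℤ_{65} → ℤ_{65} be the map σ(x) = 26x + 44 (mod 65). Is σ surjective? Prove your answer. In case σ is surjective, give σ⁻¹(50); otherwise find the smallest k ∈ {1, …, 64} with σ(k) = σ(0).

Since gcd(26, 65) = 13, we have 26x ≡ 0 (mod 13) for all x, so σ(x) ≡ 5 (mod 13).
But 0 ≢ 5 (mod 13), so 0 ∈ ℤ_{65} has no preimage. Therefore σ is not surjective.
Since σ is not surjective, we find the least positive k with σ(k) = σ(0): this means 26k ≡ 0 (mod 65), i.e. 65 ∣ 26k. Since gcd(26, 65) = 13, dividing through by 13 this holds exactly when 5 ∣ 2k, and as gcd(2, 5) = 1, exactly when 5 ∣ k.
The smallest positive such k is 5.

5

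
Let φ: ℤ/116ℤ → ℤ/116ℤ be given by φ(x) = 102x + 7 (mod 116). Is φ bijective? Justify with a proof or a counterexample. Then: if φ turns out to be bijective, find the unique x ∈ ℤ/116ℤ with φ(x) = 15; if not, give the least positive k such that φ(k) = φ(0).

We have gcd(102, 116) = 2 > 1. Taking a = 0 and b = 58: φ(0) = 7 and φ(58) = 102·58 + 7 = 5923 ≡ 7 (mod 116).
So φ(0) = φ(58) while 0 ≠ 58, so φ is not injective, hence not bijective.
Since φ is not bijective, we find the least positive k with φ(k) = φ(0): this means 102k ≡ 0 (mod 116), i.e. 116 ∣ 102k. Since gcd(102, 116) = 2, dividing through by 2 this holds exactly when 58 ∣ 51k, and as gcd(51, 58) = 1, exactly when 58 ∣ k.
The smallest positive such k is 58.

58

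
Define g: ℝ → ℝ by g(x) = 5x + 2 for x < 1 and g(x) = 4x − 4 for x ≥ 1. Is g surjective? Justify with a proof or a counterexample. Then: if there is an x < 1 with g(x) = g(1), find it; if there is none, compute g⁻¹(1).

Both pieces are strictly increasing (slopes 5 and 4), so each is injective on its own interval.
The left piece maps (−∞, 1) onto (−∞, 7); the right piece maps [1, ∞) onto [0, ∞).
The union (−∞, 7) ∪ [0, ∞) covers ℝ, so g is surjective.
For the follow-up: the images overlap, so an x < 1 with g(x) = g(1) exists. g(1) = 0; solving 5x + 2 = 0 for x < 1 gives x = (0 − 2)/5 = −2/5.

-2/5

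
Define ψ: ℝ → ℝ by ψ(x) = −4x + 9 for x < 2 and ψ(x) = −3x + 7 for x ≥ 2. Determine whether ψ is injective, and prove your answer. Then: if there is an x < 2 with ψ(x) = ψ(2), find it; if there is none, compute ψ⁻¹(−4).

11/3

Both pieces are strictly decreasing (slopes −4 and −3), so each is injective on its own interval.
The left piece maps (−∞, 2) onto (1, ∞); the right piece maps [2, ∞) onto (−∞, 1].
These images are disjoint, so no value is attained by both pieces. So ψ is injective.
Because the two images are disjoint, no x < 2 has ψ(x) = ψ(2), so we compute ψ⁻¹(−4): −4 lies in (−∞, 1], so solve −3x + 7 = −4: x = (−4 − 7)/(−3) = 11/3.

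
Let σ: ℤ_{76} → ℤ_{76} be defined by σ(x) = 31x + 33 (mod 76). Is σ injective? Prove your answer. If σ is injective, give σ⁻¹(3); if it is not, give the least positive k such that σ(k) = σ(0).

26

Suppose σ(x_1) = σ(x_2) in ℤ_{76}. Then 31x_1 + 33 ≡ 31x_2 + 33 (mod 76), so 31(x_1 − x_2) ≡ 0 (mod 76).
Since gcd(31, 76) = 1, 31 is invertible modulo 76, hence x_1 − x_2 ≡ 0 (mod 76), i.e. x_1 = x_2.
Therefore σ is injective.
We now compute 31⁻¹ mod 76 explicitly. Euclid's algorithm: 76 = 2·31 + 14, 31 = 2·14 + 3, 14 = 4·3 + 2, 3 = 1·2 + 1; back-substituting gives 1 = 27·31 − 11·76, so 31⁻¹ ≡ 27 (mod 76).
Since σ is injective, we find σ⁻¹(3): we need 31x ≡ 3 − 33 ≡ 46 (mod 76). Using 31⁻¹ = 27: x ≡ 27·46 = 1242 = 16·76 + 26, so x = 26.
Check: σ(26) = 31·26 + 33 = 839 = 11·76 + 3 ≡ 3 (mod 76).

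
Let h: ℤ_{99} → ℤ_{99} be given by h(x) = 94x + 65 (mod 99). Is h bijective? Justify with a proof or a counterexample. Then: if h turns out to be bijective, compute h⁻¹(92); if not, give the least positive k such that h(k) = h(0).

54

Suppose h(x_1) = h(x_2) in ℤ_{99}. Then 94x_1 + 65 ≡ 94x_2 + 65 (mod 99), thus 94(x_1 − x_2) ≡ 0 (mod 99).
Since gcd(94, 99) = 1, 94 is invertible modulo 99, therefore x_1 − x_2 ≡ 0 (mod 99), i.e. x_1 = x_2.
We now compute 94⁻¹ mod 99 explicitly. Euclid's algorithm: 99 = 1·94 + 5, 94 = 18·5 + 4, 5 = 1·4 + 1; back-substituting gives 1 = 79·94 − 75·99, so 94⁻¹ ≡ 79 (mod 99).
Then y ↦ 79(y − 65) is a two-sided inverse to h, so every y ∈ ℤ_{99} has a preimage.
Thus h is bijective.
Since h is bijective, we compute h⁻¹(92): solve 94x + 65 ≡ 92 (mod 99), i.e. 94x ≡ 27 (mod 99).
Multiplying by 94⁻¹ = 79 gives x ≡ 79·27 = 2133 = 21·99 + 54 ≡ 54 (mod 99).
Check: h(54) = 94·54 + 65 = 5141 = 51·99 + 92 ≡ 92 (mod 99).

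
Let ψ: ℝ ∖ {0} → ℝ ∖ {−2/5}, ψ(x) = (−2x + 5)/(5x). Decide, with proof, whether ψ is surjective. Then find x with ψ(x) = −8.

-5/38

For any y ≠ −2/5, solving y(5x) = −2x + 5 for x gives a well-defined x ≠ 0. So ψ is surjective.
Solving ψ(x) = −8: cross-multiplying gives −2x + 5 = −8(5x), which rearranges to 38x = −5, so x = −5/38.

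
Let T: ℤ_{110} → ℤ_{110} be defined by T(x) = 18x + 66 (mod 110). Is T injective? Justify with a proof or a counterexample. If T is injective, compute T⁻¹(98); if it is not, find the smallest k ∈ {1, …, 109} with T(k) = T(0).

We have gcd(18, 110) = 2 > 1. Taking a = 0 and b = 55: T(0) = 66 and T(55) = 18·55 + 66 = 1056 ≡ 66 (mod 110).
So T(0) = T(55) while 0 ≠ 55, thus T is not injective.
Since T is not injective, we find the least positive k with T(k) = T(0): this means 18k ≡ 0 (mod 110), i.e. 110 ∣ 18k. Since gcd(18, 110) = 2, dividing through by 2 this holds exactly when 55 ∣ 9k, and as gcd(9, 55) = 1, exactly when 55 ∣ k.
The smallest positive such k is 55.

55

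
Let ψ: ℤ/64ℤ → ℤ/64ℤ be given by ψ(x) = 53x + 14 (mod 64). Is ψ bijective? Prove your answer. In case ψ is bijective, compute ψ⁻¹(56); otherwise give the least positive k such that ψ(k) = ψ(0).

2

Suppose ψ(a) = ψ(b) in ℤ/64ℤ. Then 53a + 14 ≡ 53b + 14 (mod 64), therefore 53(a − b) ≡ 0 (mod 64).
Since gcd(53, 64) = 1, 53 is invertible modulo 64, therefore a − b ≡ 0 (mod 64), i.e. a = b.
We now compute 53⁻¹ mod 64 explicitly. Euclid's algorithm: 64 = 1·53 + 11, 53 = 4·11 + 9, 11 = 1·9 + 2, 9 = 4·2 + 1; back-substituting gives 1 = 29·53 − 24·64, so 53⁻¹ ≡ 29 (mod 64).
Then y ↦ 29(y − 14) is a two-sided inverse to ψ, so every y ∈ ℤ/64ℤ has a preimage.
Therefore ψ is bijective.
Since ψ is bijective, we find ψ⁻¹(56): we need 53x ≡ 56 − 14 ≡ 42 (mod 64). Using 53⁻¹ = 29: x ≡ 29·42 = 1218 = 19·64 + 2, so x = 2.
Check: ψ(2) = 53·2 + 14 = 120 = 1·64 + 56 ≡ 56 (mod 64).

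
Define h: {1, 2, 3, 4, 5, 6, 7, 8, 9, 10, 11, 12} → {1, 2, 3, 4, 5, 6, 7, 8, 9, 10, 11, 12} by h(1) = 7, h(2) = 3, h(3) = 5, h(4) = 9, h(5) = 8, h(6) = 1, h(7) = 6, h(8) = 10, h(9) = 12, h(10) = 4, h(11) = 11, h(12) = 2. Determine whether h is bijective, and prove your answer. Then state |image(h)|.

12

The values 7, 3, 5, 9, 8, 1, 6, 10, 12, 4, 11, 2 are a permutation of {1, 2, 3, 4, 5, 6, 7, 8, 9, 10, 11, 12}: each element appears exactly once.
So h is injective and surjective, hence bijective.
The image of h is {1, 2, 3, 4, 5, 6, 7, 8, 9, 10, 11, 12}, which has 12 elements.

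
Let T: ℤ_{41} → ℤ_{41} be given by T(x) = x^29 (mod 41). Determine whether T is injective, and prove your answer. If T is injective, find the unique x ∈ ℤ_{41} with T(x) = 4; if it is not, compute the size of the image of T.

31

Since 41 is prime, the nonzero elements of ℤ_{41} form a cyclic group of order 40.
As gcd(29, 40) = 1, raising to the 29th power is a bijection on this group: if a^29 ≡ b^29 then (ab^{−1})^29 = 1, and the only element of order dividing gcd(29, 40) = 1 is 1, so a = b.
With T(0) = 0 this makes T injective on all of ℤ_{41}, hence bijective (finite equal-size domain and codomain). In particular T is injective.
Since T is injective, we find the preimage of 4. The inverse of x ↦ x^29 on (ℤ_{41})^× is x ↦ x^29, because 29·29 = 841 = 21·40 + 1 ≡ 1 (mod 40) and x^{40} = 1 for x ≠ 0 (Fermat). So T⁻¹(4) = 4^29 mod 41.
Repeated squaring mod 41: 4^1 ≡ 4, 4^2 ≡ 4² = 16, 4^4 ≡ 16² = 256 ≡ 10, 4^8 ≡ 10² = 100 ≡ 18, 4^16 ≡ 18² = 324 ≡ 37. Since 29 = 16 + 8 + 4 + 1, 4^29 ≡ 37·18·10·4: 37·18 = 666 ≡ 10, then 10·10 = 100 ≡ 18, then 18·4 = 72 ≡ 31. So 4^29 ≡ 31 (mod 41).
Hence T⁻¹(4) = 31.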